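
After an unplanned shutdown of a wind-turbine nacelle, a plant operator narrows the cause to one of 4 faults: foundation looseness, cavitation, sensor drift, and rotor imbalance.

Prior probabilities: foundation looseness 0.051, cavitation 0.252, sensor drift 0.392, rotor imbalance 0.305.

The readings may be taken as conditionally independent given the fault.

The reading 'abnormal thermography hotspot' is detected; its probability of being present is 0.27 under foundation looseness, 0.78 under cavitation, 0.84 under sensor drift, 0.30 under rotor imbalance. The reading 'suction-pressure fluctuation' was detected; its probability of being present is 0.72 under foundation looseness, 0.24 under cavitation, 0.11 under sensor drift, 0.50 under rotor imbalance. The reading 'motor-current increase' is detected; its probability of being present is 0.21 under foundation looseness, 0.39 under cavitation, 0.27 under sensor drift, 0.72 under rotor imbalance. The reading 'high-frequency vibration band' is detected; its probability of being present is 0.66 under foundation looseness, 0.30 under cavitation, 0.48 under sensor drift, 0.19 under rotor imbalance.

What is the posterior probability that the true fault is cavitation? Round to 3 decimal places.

0.309

For each hypothesis, the unnormalized posterior weight is prior × product of the reading likelihoods:
  foundation looseness: 0.051 × 0.27 × 0.72 × 0.21 × 0.66 = 0.0013741
  cavitation: 0.252 × 0.78 × 0.24 × 0.39 × 0.30 = 0.0055194
  sensor drift: 0.392 × 0.84 × 0.11 × 0.27 × 0.48 = 0.0046942
  rotor imbalance: 0.305 × 0.30 × 0.50 × 0.72 × 0.19 = 0.0062586
Marginal likelihood of the evidence = 0.017846.
P(cavitation | evidence) = 0.0055194 / 0.017846 ≈ 0.309.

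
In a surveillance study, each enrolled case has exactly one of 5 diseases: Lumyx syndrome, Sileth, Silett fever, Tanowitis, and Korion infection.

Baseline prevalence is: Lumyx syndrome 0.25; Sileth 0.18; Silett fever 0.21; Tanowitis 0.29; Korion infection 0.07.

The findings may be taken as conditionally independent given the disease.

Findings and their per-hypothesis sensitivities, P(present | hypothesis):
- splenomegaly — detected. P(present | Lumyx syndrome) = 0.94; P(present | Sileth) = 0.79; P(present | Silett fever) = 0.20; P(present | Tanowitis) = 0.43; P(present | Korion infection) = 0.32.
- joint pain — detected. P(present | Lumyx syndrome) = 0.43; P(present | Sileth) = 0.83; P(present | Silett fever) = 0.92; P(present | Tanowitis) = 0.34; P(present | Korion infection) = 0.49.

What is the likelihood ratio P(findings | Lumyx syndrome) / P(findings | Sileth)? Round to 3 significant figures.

0.616

The Bayes factor is the ratio of the joint likelihoods of the evidence pattern under the two hypotheses.
  Lumyx syndrome: 0.94 × 0.43 = 0.4042
  Sileth: 0.79 × 0.83 = 0.6557
Bayes factor = 0.4042 / 0.6557 ≈ 0.616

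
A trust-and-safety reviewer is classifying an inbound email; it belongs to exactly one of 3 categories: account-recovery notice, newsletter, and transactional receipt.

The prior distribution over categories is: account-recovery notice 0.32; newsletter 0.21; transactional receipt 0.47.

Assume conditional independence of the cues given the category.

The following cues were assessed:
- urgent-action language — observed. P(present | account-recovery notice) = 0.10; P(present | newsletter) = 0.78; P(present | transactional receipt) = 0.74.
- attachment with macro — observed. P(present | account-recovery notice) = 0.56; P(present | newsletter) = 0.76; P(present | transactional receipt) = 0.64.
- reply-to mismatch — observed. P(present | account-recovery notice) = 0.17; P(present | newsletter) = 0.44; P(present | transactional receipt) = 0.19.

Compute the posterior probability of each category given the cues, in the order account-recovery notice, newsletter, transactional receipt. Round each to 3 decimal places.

Multiply each prior by the joint likelihood of the cue pattern:
  account-recovery notice: 0.32 × 0.10 × 0.56 × 0.17 = 0.0030464
  newsletter: 0.21 × 0.78 × 0.76 × 0.44 = 0.054775
  transactional receipt: 0.47 × 0.74 × 0.64 × 0.19 = 0.042292
Marginal likelihood of the evidence = 0.10011.
P(account-recovery notice | evidence) = 0.0030464 / 0.10011 ≈ 0.030
P(newsletter | evidence) = 0.054775 / 0.10011 ≈ 0.547
P(transactional receipt | evidence) = 0.042292 / 0.10011 ≈ 0.422

0.030, 0.547, 0.422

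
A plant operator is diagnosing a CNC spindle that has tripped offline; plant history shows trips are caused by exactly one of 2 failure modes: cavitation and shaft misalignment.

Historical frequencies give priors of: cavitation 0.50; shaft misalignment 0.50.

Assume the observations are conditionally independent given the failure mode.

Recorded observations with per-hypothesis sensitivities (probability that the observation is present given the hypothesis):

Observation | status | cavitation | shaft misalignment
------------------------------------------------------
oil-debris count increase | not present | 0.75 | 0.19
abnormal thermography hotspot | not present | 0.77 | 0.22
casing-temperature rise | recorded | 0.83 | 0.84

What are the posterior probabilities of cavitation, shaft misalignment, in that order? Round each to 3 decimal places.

Multiply each prior by the joint likelihood of the evidence pattern (using 1 − P(present | H) for each absent observation):
  cavitation: 0.50 × (1 − 0.75) × (1 − 0.77) × 0.83 = 0.023862
  shaft misalignment: 0.50 × (1 − 0.19) × (1 − 0.22) × 0.84 = 0.26536
The unnormalized weights sum to 0.28922.
P(cavitation | evidence) = 0.023862 / 0.28922 ≈ 0.083
P(shaft misalignment | evidence) = 0.26536 / 0.28922 ≈ 0.917

0.083, 0.917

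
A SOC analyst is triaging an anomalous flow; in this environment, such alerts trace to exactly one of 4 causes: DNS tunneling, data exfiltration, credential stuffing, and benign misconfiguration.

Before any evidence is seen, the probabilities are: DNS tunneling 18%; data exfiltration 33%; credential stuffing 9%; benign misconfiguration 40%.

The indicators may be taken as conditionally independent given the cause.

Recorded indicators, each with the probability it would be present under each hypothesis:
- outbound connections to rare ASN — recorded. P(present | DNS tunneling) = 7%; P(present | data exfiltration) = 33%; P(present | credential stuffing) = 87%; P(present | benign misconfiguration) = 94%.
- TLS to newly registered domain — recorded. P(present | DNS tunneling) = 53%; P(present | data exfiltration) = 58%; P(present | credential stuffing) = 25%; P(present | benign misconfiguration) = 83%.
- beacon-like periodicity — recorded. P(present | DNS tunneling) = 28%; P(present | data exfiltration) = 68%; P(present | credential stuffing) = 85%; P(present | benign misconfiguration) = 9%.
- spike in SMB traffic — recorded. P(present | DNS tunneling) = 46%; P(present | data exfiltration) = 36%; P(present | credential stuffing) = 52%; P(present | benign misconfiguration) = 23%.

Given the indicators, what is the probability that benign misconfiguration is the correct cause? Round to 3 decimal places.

For each hypothesis, the unnormalized posterior weight is prior × product of the indicator likelihoods:
  DNS tunneling: 0.18 × 0.07 × 0.53 × 0.28 × 0.46 = 0.00086013
  data exfiltration: 0.33 × 0.33 × 0.58 × 0.68 × 0.36 = 0.015462
  credential stuffing: 0.09 × 0.87 × 0.25 × 0.85 × 0.52 = 0.0086521
  benign misconfiguration: 0.40 × 0.94 × 0.83 × 0.09 × 0.23 = 0.0064601
Normalizing constant Z = 0.00086013 + 0.015462 + 0.0086521 + 0.0064601 = 0.031434.
P(benign misconfiguration | evidence) = 0.0064601 / 0.031434 ≈ 0.206.

0.206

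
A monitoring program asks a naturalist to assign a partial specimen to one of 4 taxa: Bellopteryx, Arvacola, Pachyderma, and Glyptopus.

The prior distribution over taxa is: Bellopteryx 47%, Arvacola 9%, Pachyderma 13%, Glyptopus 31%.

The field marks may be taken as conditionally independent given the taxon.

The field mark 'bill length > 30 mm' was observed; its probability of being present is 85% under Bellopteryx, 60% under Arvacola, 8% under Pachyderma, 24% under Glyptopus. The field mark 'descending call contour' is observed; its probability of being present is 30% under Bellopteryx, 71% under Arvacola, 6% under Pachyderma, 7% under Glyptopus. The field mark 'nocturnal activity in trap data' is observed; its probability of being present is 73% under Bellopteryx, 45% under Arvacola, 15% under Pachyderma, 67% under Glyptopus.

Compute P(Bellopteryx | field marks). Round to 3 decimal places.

By Bayes' rule with conditional independence, the unnormalized weight for each hypothesis is prior × ∏ likelihoods:
  Bellopteryx: 0.47 × 0.85 × 0.30 × 0.73 = 0.08749
  Arvacola: 0.09 × 0.60 × 0.71 × 0.45 = 0.017253
  Pachyderma: 0.13 × 0.08 × 0.06 × 0.15 = 9.36e-05
  Glyptopus: 0.31 × 0.24 × 0.07 × 0.67 = 0.0034894
Normalizing constant Z = 0.08749 + 0.017253 + 9.36e-05 + 0.0034894 = 0.10833.
P(Bellopteryx | evidence) = 0.08749 / 0.10833 ≈ 0.808.

0.808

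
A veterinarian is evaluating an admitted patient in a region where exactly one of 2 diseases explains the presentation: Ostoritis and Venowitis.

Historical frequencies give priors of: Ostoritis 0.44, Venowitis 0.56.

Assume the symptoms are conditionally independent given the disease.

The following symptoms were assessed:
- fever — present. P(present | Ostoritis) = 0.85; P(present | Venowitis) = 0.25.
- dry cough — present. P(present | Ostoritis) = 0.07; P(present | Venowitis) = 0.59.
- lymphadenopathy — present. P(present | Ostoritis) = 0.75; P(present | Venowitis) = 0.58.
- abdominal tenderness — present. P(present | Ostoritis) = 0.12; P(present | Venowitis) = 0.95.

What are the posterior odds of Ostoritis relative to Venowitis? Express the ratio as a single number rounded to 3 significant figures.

The normalizing constant cancels in an odds ratio, so compute prior × likelihood for the two hypotheses only:
  Ostoritis: 0.44 × 0.85 × 0.07 × 0.75 × 0.12 = 0.0023562
  Venowitis: 0.56 × 0.25 × 0.59 × 0.58 × 0.95 = 0.045513
Posterior odds = 0.0023562 / 0.045513 ≈ 0.0518.

0.0518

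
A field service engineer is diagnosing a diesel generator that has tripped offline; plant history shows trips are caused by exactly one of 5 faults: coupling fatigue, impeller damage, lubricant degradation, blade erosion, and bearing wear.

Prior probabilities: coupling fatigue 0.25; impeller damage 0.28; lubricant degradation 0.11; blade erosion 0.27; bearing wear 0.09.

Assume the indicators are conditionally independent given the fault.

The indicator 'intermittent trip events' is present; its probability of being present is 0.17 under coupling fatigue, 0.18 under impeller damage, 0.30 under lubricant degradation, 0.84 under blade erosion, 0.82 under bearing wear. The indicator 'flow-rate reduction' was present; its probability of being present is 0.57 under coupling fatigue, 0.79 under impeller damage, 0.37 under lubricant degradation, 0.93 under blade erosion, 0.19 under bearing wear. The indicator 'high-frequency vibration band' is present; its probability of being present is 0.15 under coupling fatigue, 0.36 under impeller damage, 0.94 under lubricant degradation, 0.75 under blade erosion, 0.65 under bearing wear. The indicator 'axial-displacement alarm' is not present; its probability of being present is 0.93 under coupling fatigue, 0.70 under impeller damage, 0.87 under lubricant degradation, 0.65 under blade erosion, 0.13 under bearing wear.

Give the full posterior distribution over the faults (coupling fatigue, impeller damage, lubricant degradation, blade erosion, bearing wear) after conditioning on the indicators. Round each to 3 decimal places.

0.004, 0.062, 0.022, 0.798, 0.114

Multiply each prior by the joint likelihood of the indicator pattern (using 1 − P(present | H) for each absent indicator):
  coupling fatigue: 0.25 × 0.17 × 0.57 × 0.15 × (1 − 0.93) = 0.00025436
  impeller damage: 0.28 × 0.18 × 0.79 × 0.36 × (1 − 0.70) = 0.0043001
  lubricant degradation: 0.11 × 0.30 × 0.37 × 0.94 × (1 − 0.87) = 0.0014921
  blade erosion: 0.27 × 0.84 × 0.93 × 0.75 × (1 − 0.65) = 0.055368
  bearing wear: 0.09 × 0.82 × 0.19 × 0.65 × (1 − 0.13) = 0.0079294
The unnormalized weights sum to 0.069344.
P(coupling fatigue | evidence) = 0.00025436 / 0.069344 ≈ 0.004
P(impeller damage | evidence) = 0.0043001 / 0.069344 ≈ 0.062
P(lubricant degradation | evidence) = 0.0014921 / 0.069344 ≈ 0.022
P(blade erosion | evidence) = 0.055368 / 0.069344 ≈ 0.798
P(bearing wear | evidence) = 0.0079294 / 0.069344 ≈ 0.114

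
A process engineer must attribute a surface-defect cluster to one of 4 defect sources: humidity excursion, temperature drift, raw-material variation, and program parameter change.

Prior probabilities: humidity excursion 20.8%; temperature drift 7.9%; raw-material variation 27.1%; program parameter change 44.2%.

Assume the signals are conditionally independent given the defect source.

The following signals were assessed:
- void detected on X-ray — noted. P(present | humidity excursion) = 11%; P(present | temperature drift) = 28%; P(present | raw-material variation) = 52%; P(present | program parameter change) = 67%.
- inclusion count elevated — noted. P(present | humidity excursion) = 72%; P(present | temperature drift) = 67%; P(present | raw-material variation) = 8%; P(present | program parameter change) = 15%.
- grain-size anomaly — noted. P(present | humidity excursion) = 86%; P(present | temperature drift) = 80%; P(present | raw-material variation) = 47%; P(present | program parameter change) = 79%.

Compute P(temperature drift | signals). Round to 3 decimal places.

Multiply each prior by the joint likelihood of the signal pattern:
  humidity excursion: 0.208 × 0.11 × 0.72 × 0.86 = 0.014167
  temperature drift: 0.079 × 0.28 × 0.67 × 0.80 = 0.011856
  raw-material variation: 0.271 × 0.52 × 0.08 × 0.47 = 0.0052986
  program parameter change: 0.442 × 0.67 × 0.15 × 0.79 = 0.035093
Normalizing constant Z = 0.014167 + 0.011856 + 0.0052986 + 0.035093 = 0.066415.
P(temperature drift | evidence) = 0.011856 / 0.066415 ≈ 0.179.

0.179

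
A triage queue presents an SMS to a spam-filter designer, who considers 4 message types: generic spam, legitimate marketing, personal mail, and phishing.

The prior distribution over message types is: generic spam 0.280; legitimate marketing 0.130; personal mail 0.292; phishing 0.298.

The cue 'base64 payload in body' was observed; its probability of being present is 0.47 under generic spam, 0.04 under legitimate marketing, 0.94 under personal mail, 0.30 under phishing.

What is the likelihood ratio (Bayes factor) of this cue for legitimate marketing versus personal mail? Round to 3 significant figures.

The Bayes factor is the ratio of the two likelihoods.
  legitimate marketing: 0.04
  personal mail: 0.94
Bayes factor = 0.04 / 0.94 ≈ 0.0426

0.0426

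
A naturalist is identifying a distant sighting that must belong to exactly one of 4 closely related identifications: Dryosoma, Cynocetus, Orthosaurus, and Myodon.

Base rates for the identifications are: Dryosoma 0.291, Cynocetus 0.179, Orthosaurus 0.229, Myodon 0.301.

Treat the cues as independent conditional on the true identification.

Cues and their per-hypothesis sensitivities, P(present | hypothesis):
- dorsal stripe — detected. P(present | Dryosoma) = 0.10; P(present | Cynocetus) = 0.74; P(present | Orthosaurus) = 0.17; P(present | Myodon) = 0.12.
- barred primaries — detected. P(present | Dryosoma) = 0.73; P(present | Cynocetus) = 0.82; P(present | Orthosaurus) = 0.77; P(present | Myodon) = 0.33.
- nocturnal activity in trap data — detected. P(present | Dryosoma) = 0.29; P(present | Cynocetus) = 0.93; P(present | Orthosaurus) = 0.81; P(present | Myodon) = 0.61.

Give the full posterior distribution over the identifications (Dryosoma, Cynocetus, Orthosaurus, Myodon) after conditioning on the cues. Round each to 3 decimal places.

0.044, 0.728, 0.175, 0.052

By Bayes' rule with conditional independence, the unnormalized weight for each hypothesis is prior × ∏ likelihoods:
  Dryosoma: 0.291 × 0.10 × 0.73 × 0.29 = 0.0061605
  Cynocetus: 0.179 × 0.74 × 0.82 × 0.93 = 0.10101
  Orthosaurus: 0.229 × 0.17 × 0.77 × 0.81 = 0.024281
  Myodon: 0.301 × 0.12 × 0.33 × 0.61 = 0.007271
Normalizing constant Z = 0.0061605 + 0.10101 + 0.024281 + 0.007271 = 0.13873.
P(Dryosoma | evidence) = 0.0061605 / 0.13873 ≈ 0.044
P(Cynocetus | evidence) = 0.10101 / 0.13873 ≈ 0.728
P(Orthosaurus | evidence) = 0.024281 / 0.13873 ≈ 0.175
P(Myodon | evidence) = 0.007271 / 0.13873 ≈ 0.052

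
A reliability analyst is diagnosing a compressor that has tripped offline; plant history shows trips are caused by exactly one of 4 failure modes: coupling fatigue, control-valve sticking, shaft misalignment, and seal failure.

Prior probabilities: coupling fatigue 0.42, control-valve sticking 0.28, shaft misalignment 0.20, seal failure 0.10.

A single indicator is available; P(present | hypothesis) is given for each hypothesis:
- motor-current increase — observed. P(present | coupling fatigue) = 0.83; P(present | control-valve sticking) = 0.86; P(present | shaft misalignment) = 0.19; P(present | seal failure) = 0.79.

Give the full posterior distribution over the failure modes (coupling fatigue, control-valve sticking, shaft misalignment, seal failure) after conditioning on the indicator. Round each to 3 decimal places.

Multiply each prior by the likelihood of the indicator:
  coupling fatigue: 0.42 × 0.83 = 0.3486
  control-valve sticking: 0.28 × 0.86 = 0.2408
  shaft misalignment: 0.20 × 0.19 = 0.038
  seal failure: 0.10 × 0.79 = 0.079
The unnormalized weights sum to 0.7064.
P(coupling fatigue | evidence) = 0.3486 / 0.7064 ≈ 0.493
P(control-valve sticking | evidence) = 0.2408 / 0.7064 ≈ 0.341
P(shaft misalignment | evidence) = 0.038 / 0.7064 ≈ 0.054
P(seal failure | evidence) = 0.079 / 0.7064 ≈ 0.112

0.493, 0.341, 0.054, 0.112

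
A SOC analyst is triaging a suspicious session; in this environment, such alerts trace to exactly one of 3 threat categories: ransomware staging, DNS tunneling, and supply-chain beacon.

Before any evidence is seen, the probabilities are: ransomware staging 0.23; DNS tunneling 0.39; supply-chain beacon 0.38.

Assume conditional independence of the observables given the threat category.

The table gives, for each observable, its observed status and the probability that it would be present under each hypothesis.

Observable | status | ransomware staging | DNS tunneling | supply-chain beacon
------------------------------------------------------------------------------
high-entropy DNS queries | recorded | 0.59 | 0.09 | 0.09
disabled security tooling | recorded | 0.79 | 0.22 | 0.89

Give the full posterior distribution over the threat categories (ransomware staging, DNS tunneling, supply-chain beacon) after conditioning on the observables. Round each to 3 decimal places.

0.737, 0.053, 0.209

Multiply each prior by the joint likelihood of the observable pattern:
  ransomware staging: 0.23 × 0.59 × 0.79 = 0.1072
  DNS tunneling: 0.39 × 0.09 × 0.22 = 0.007722
  supply-chain beacon: 0.38 × 0.09 × 0.89 = 0.030438
The unnormalized weights sum to 0.14536.
P(ransomware staging | evidence) = 0.1072 / 0.14536 ≈ 0.737
P(DNS tunneling | evidence) = 0.007722 / 0.14536 ≈ 0.053
P(supply-chain beacon | evidence) = 0.030438 / 0.14536 ≈ 0.209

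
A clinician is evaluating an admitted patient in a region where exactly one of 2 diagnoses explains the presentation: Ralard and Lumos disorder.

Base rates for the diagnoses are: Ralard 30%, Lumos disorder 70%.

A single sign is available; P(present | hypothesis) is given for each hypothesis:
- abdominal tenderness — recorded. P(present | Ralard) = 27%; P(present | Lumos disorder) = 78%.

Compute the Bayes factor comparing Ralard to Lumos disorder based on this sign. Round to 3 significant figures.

0.346

Likelihood of this sign under each hypothesis:
  Ralard: 0.27
  Lumos disorder: 0.78
Bayes factor = 0.27 / 0.78 ≈ 0.346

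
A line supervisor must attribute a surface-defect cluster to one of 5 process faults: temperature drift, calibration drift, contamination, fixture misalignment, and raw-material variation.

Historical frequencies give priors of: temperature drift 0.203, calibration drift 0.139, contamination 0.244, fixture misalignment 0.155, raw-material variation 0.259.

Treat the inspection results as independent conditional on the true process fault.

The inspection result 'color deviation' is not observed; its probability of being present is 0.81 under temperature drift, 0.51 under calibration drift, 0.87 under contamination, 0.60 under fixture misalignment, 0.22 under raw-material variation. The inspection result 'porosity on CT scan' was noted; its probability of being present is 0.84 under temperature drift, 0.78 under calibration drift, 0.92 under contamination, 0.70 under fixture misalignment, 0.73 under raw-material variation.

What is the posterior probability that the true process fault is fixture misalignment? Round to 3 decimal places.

0.142

By Bayes' rule with conditional independence, the unnormalized weight for each hypothesis is prior × ∏ likelihoods (using 1 − P(present | H) for each absent inspection result):
  temperature drift: 0.203 × (1 − 0.81) × 0.84 = 0.032399
  calibration drift: 0.139 × (1 − 0.51) × 0.78 = 0.053126
  contamination: 0.244 × (1 − 0.87) × 0.92 = 0.029182
  fixture misalignment: 0.155 × (1 − 0.60) × 0.70 = 0.0434
  raw-material variation: 0.259 × (1 − 0.22) × 0.73 = 0.14747
The unnormalized weights sum to 0.30558.
P(fixture misalignment | evidence) = 0.0434 / 0.30558 ≈ 0.142.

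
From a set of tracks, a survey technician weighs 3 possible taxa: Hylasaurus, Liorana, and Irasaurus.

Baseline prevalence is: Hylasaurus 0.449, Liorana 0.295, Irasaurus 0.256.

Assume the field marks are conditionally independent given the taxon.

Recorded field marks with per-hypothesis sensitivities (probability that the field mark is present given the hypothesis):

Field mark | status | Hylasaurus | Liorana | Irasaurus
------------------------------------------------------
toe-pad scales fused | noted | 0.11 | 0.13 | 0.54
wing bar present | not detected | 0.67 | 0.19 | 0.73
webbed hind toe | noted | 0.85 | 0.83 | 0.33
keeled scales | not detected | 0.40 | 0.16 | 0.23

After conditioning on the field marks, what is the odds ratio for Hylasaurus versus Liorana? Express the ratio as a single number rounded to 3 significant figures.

The normalizing constant cancels in an odds ratio, so compute prior × likelihood for the two hypotheses only (using 1 − P(present | H) for each absent field mark):
  Hylasaurus: 0.449 × 0.11 × (1 − 0.67) × 0.85 × (1 − 0.40) = 0.0083123
  Liorana: 0.295 × 0.13 × (1 − 0.19) × 0.83 × (1 − 0.16) = 0.021657
Posterior odds = 0.0083123 / 0.021657 ≈ 0.384.

0.384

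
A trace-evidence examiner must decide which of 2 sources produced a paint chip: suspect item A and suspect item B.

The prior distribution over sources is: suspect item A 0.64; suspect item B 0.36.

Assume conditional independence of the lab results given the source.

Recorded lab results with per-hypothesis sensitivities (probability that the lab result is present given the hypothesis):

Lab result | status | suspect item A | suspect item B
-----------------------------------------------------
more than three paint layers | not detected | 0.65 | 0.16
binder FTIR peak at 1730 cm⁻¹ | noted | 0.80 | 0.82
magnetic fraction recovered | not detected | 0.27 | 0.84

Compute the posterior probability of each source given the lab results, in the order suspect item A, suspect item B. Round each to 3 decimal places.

0.767, 0.233

Multiply each prior by the joint likelihood of the lab result pattern (using 1 − P(present | H) for each absent lab result):
  suspect item A: 0.64 × (1 − 0.65) × 0.80 × (1 − 0.27) = 0.13082
  suspect item B: 0.36 × (1 − 0.16) × 0.82 × (1 − 0.84) = 0.039675
Marginal likelihood of the evidence = 0.17049.
P(suspect item A | evidence) = 0.13082 / 0.17049 ≈ 0.767
P(suspect item B | evidence) = 0.039675 / 0.17049 ≈ 0.233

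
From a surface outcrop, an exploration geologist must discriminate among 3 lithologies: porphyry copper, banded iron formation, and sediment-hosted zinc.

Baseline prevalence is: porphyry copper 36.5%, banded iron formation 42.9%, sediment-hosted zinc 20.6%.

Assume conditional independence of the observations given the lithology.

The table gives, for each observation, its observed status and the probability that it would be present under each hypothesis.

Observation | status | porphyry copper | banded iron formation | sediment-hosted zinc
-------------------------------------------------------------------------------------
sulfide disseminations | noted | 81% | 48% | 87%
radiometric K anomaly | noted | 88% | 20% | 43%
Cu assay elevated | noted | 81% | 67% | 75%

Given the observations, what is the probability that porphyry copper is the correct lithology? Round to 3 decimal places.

0.712

For each hypothesis, the unnormalized posterior weight is prior × product of the observation likelihoods:
  porphyry copper: 0.365 × 0.81 × 0.88 × 0.81 = 0.21074
  banded iron formation: 0.429 × 0.48 × 0.20 × 0.67 = 0.027593
  sediment-hosted zinc: 0.206 × 0.87 × 0.43 × 0.75 = 0.057798
Normalizing constant Z = 0.21074 + 0.027593 + 0.057798 = 0.29613.
P(porphyry copper | evidence) = 0.21074 / 0.29613 ≈ 0.712.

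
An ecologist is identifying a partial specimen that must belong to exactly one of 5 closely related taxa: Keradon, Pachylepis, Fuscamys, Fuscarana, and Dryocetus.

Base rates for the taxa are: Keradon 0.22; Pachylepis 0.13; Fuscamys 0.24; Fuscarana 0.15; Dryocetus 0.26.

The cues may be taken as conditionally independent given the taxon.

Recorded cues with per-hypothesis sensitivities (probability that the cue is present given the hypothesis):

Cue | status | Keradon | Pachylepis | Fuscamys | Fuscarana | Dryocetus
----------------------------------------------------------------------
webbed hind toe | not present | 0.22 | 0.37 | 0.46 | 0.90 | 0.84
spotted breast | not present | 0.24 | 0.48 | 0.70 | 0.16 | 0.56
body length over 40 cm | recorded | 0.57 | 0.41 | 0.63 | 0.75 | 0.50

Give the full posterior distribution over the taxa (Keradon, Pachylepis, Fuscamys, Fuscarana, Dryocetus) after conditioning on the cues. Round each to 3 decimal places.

Multiply each prior by the joint likelihood of the cue pattern (using 1 − P(present | H) for each absent cue):
  Keradon: 0.22 × (1 − 0.22) × (1 − 0.24) × 0.57 = 0.074337
  Pachylepis: 0.13 × (1 − 0.37) × (1 − 0.48) × 0.41 = 0.017461
  Fuscamys: 0.24 × (1 − 0.46) × (1 − 0.70) × 0.63 = 0.024494
  Fuscarana: 0.15 × (1 − 0.90) × (1 − 0.16) × 0.75 = 0.00945
  Dryocetus: 0.26 × (1 − 0.84) × (1 − 0.56) × 0.50 = 0.009152
The unnormalized weights sum to 0.13489.
P(Keradon | evidence) = 0.074337 / 0.13489 ≈ 0.551
P(Pachylepis | evidence) = 0.017461 / 0.13489 ≈ 0.129
P(Fuscamys | evidence) = 0.024494 / 0.13489 ≈ 0.182
P(Fuscarana | evidence) = 0.00945 / 0.13489 ≈ 0.070
P(Dryocetus | evidence) = 0.009152 / 0.13489 ≈ 0.068

0.551, 0.129, 0.182, 0.070, 0.068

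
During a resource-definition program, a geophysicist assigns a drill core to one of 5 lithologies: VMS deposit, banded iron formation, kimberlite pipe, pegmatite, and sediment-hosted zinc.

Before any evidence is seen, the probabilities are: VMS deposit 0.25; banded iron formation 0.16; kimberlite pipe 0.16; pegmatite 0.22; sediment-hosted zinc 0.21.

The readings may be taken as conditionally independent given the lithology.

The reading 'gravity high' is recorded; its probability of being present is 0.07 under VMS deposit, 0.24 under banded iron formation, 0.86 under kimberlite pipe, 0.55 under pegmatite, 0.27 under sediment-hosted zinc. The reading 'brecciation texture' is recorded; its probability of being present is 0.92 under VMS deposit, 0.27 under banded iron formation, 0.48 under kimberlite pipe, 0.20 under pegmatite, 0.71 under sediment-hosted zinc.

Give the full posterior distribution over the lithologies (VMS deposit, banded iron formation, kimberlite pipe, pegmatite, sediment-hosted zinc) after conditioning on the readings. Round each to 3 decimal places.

0.103, 0.066, 0.421, 0.154, 0.256

For each hypothesis, the unnormalized posterior weight is prior × product of the reading likelihoods:
  VMS deposit: 0.25 × 0.07 × 0.92 = 0.0161
  banded iron formation: 0.16 × 0.24 × 0.27 = 0.010368
  kimberlite pipe: 0.16 × 0.86 × 0.48 = 0.066048
  pegmatite: 0.22 × 0.55 × 0.20 = 0.0242
  sediment-hosted zinc: 0.21 × 0.27 × 0.71 = 0.040257
Marginal likelihood of the evidence = 0.15697.
P(VMS deposit | evidence) = 0.0161 / 0.15697 ≈ 0.103
P(banded iron formation | evidence) = 0.010368 / 0.15697 ≈ 0.066
P(kimberlite pipe | evidence) = 0.066048 / 0.15697 ≈ 0.421
P(pegmatite | evidence) = 0.0242 / 0.15697 ≈ 0.154
P(sediment-hosted zinc | evidence) = 0.040257 / 0.15697 ≈ 0.256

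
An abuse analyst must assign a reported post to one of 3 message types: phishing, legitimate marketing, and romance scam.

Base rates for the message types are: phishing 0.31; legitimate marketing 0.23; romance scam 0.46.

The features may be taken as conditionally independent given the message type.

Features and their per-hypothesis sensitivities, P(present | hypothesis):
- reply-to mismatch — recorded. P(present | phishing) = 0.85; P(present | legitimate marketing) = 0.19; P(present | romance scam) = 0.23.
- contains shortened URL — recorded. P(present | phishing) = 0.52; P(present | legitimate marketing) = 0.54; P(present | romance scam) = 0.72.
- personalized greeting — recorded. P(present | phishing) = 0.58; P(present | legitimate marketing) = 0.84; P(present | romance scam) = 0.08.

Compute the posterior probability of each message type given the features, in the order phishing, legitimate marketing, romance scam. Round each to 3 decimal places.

0.754, 0.188, 0.058

By Bayes' rule with conditional independence, the unnormalized weight for each hypothesis is prior × ∏ likelihoods:
  phishing: 0.31 × 0.85 × 0.52 × 0.58 = 0.079472
  legitimate marketing: 0.23 × 0.19 × 0.54 × 0.84 = 0.019822
  romance scam: 0.46 × 0.23 × 0.72 × 0.08 = 0.0060941
Normalizing constant Z = 0.079472 + 0.019822 + 0.0060941 = 0.10539.
P(phishing | evidence) = 0.079472 / 0.10539 ≈ 0.754
P(legitimate marketing | evidence) = 0.019822 / 0.10539 ≈ 0.188
P(romance scam | evidence) = 0.0060941 / 0.10539 ≈ 0.058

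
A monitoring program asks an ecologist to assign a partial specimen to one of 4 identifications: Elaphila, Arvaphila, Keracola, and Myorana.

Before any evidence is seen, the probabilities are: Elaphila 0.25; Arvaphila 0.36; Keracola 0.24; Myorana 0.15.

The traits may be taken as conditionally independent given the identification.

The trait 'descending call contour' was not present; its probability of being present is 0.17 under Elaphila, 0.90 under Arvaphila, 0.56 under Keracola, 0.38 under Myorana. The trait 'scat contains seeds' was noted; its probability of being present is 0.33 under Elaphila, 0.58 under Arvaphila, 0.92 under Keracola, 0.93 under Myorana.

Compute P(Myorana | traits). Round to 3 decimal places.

0.317

Multiply each prior by the joint likelihood of the trait pattern (using 1 − P(present | H) for each absent trait):
  Elaphila: 0.25 × (1 − 0.17) × 0.33 = 0.068475
  Arvaphila: 0.36 × (1 − 0.90) × 0.58 = 0.02088
  Keracola: 0.24 × (1 − 0.56) × 0.92 = 0.097152
  Myorana: 0.15 × (1 − 0.38) × 0.93 = 0.08649
Normalizing constant Z = 0.068475 + 0.02088 + 0.097152 + 0.08649 = 0.273.
P(Myorana | evidence) = 0.08649 / 0.273 ≈ 0.317.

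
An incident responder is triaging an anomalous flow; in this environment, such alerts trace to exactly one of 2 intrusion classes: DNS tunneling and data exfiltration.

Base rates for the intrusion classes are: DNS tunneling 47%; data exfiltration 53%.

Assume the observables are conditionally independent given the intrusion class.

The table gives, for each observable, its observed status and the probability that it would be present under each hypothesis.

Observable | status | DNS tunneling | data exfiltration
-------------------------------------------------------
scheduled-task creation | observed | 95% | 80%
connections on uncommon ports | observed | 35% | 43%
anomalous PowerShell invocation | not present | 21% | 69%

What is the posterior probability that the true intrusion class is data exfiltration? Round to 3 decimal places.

0.314

For each hypothesis, the unnormalized posterior weight is prior × product of the observable likelihoods (using 1 − P(present | H) for each absent observable):
  DNS tunneling: 0.47 × 0.95 × 0.35 × (1 − 0.21) = 0.12346
  data exfiltration: 0.53 × 0.80 × 0.43 × (1 − 0.69) = 0.056519
The unnormalized weights sum to 0.17998.
P(data exfiltration | evidence) = 0.056519 / 0.17998 ≈ 0.314.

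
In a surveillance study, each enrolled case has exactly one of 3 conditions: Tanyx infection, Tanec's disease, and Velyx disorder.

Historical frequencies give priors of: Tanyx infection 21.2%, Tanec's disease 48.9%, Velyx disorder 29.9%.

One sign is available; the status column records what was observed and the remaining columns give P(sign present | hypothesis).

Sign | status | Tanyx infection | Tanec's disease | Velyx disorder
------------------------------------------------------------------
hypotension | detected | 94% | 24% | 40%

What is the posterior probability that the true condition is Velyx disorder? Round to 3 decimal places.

0.274

Multiply each prior by the likelihood of the sign:
  Tanyx infection: 0.212 × 0.94 = 0.19928
  Tanec's disease: 0.489 × 0.24 = 0.11736
  Velyx disorder: 0.299 × 0.40 = 0.1196
Normalizing constant Z = 0.19928 + 0.11736 + 0.1196 = 0.43624.
P(Velyx disorder | evidence) = 0.1196 / 0.43624 ≈ 0.274.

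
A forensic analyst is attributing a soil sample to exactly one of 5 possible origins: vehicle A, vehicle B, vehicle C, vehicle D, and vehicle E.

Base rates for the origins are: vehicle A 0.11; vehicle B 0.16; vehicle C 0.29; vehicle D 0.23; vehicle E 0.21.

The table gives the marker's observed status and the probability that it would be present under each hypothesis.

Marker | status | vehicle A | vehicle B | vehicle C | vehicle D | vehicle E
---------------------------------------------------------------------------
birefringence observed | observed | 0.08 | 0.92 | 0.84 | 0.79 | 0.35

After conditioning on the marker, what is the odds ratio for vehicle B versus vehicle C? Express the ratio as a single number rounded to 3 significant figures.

Posterior odds equal prior odds times the likelihood ratio; only the two competing hypotheses matter.
  vehicle B: 0.16 × 0.92 = 0.1472
  vehicle C: 0.29 × 0.84 = 0.2436
Posterior odds = 0.1472 / 0.2436 ≈ 0.604.

0.604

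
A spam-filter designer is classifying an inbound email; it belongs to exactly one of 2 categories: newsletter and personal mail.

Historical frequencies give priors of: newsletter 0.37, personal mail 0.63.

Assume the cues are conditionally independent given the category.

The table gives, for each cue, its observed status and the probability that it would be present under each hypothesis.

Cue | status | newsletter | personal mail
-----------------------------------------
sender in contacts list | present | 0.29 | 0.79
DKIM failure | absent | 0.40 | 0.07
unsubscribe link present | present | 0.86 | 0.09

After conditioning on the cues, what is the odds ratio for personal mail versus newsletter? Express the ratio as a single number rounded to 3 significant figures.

The normalizing constant cancels in an odds ratio, so compute prior × likelihood for the two hypotheses only (using 1 − P(present | H) for each absent cue):
  personal mail: 0.63 × 0.79 × (1 − 0.07) × 0.09 = 0.041657
  newsletter: 0.37 × 0.29 × (1 − 0.40) × 0.86 = 0.055367
Odds(personal mail : newsletter) = 0.041657 / 0.055367 ≈ 0.752.

0.752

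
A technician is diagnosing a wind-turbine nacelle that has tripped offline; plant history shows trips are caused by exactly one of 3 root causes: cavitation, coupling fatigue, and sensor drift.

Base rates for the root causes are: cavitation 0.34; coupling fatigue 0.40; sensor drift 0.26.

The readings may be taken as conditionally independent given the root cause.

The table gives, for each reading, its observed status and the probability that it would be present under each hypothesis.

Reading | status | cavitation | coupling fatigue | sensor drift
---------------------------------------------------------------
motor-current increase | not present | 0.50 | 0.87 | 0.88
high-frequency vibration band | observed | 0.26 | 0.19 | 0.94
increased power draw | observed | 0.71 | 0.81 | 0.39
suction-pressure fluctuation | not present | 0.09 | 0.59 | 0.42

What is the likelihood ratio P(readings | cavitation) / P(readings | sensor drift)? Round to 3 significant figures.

3.29

Take the product of per-reading likelihoods under each hypothesis (using 1 − P(present | H) for each absent reading), then divide.
  cavitation: (1 − 0.50) × 0.26 × 0.71 × (1 − 0.09) = 0.083993
  sensor drift: (1 − 0.88) × 0.94 × 0.39 × (1 − 0.42) = 0.025515
Bayes factor = 0.083993 / 0.025515 ≈ 3.29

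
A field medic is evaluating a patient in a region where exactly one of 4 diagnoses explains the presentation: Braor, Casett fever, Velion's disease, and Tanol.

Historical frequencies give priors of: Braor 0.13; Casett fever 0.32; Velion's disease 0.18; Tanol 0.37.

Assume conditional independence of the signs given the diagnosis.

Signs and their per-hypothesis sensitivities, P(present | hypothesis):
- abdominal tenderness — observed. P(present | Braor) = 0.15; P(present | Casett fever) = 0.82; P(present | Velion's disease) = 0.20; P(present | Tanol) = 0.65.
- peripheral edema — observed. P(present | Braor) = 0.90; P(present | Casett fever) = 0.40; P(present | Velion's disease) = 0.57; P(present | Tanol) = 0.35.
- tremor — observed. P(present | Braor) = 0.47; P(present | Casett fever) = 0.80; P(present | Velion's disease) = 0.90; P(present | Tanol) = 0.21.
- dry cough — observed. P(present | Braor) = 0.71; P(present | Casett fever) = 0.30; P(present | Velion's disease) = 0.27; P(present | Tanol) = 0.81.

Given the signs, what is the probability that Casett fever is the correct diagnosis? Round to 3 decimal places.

0.500

For each hypothesis, the unnormalized posterior weight is prior × product of the sign likelihoods:
  Braor: 0.13 × 0.15 × 0.90 × 0.47 × 0.71 = 0.0058564
  Casett fever: 0.32 × 0.82 × 0.40 × 0.80 × 0.30 = 0.02519
  Velion's disease: 0.18 × 0.20 × 0.57 × 0.90 × 0.27 = 0.0049864
  Tanol: 0.37 × 0.65 × 0.35 × 0.21 × 0.81 = 0.014318
Normalizing constant Z = 0.0058564 + 0.02519 + 0.0049864 + 0.014318 = 0.050351.
P(Casett fever | evidence) = 0.02519 / 0.050351 ≈ 0.500.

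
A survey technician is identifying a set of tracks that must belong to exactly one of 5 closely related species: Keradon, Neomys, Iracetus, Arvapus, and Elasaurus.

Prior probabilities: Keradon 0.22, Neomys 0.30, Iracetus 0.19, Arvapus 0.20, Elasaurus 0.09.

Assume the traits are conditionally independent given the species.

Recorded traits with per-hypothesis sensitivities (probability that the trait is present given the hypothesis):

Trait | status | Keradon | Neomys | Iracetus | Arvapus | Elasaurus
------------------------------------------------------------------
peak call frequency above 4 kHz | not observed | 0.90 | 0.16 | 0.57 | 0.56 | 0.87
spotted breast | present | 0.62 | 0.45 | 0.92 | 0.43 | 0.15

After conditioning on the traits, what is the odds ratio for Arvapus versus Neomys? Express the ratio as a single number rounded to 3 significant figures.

0.334

The normalizing constant cancels in an odds ratio, so compute prior × likelihood for the two hypotheses only (using 1 − P(present | H) for each absent trait):
  Arvapus: 0.20 × (1 − 0.56) × 0.43 = 0.03784
  Neomys: 0.30 × (1 − 0.16) × 0.45 = 0.1134
Posterior odds = 0.03784 / 0.1134 ≈ 0.334.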